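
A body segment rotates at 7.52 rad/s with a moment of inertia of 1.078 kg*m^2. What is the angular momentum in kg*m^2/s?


L = I * omega
L = 1.078 * 7.52
L = 8.1066


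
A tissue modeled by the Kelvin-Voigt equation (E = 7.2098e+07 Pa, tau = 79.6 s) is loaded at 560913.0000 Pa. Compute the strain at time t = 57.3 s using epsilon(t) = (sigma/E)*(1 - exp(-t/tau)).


epsilon(t) = (sigma/E) * (1 - exp(-t/tau))
sigma/E = 560913.0000 / 7.2098e+07 = 0.0078
exp(-t/tau) = exp(-57.3 / 79.6) = 0.4868
epsilon = 0.0078 * (1 - 0.4868)
epsilon = 0.0040


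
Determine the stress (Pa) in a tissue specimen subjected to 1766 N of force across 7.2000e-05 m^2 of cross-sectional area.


stress = F / A
stress = 1766 / 7.2000e-05
stress = 2.4528e+07


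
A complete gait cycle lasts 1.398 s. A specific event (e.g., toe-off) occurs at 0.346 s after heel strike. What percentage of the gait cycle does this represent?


pct = (event_time / cycle_time) * 100
pct = (0.346 / 1.398) * 100
ratio = 0.2475
pct = 24.7496


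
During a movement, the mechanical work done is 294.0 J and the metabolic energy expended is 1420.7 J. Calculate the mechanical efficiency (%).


eta = (W_mech / E_meta) * 100
eta = (294.0 / 1420.7) * 100
ratio = 0.2069
eta = 20.6940


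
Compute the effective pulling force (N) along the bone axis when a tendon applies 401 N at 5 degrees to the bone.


F_eff = F_tendon * cos(theta)
theta = 5 deg = 0.0873 rad
cos(theta) = 0.9962
F_eff = 401 * 0.9962
F_eff = 399.4741


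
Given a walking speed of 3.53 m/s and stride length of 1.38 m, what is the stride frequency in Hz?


f = v / stride_length
f = 3.53 / 1.38
f = 2.5580


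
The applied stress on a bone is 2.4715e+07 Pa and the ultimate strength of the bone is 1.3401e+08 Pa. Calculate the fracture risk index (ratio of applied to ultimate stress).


FRI = applied / ultimate
FRI = 2.4715e+07 / 1.3401e+08
FRI = 0.1844


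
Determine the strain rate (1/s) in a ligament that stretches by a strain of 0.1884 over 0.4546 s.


strain_rate = delta_strain / delta_t
strain_rate = 0.1884 / 0.4546
strain_rate = 0.4144


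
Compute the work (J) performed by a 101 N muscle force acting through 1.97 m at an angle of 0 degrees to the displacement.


W = F * d * cos(theta)
theta = 0 deg = 0.0000 rad
cos(theta) = 1.0000
W = 101 * 1.97 * 1.0000
W = 198.9700


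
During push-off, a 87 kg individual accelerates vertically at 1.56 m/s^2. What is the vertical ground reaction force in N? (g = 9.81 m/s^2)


GRF = m * (g + a)
GRF = 87 * (9.81 + 1.56)
GRF = 87 * 11.3700
GRF = 989.1900


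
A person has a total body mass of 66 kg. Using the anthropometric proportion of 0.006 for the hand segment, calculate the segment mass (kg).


m_segment = body_mass * fraction
m_segment = 66 * 0.006
m_segment = 0.3960


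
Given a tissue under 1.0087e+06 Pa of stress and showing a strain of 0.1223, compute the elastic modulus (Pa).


E = stress / strain
E = 1.0087e+06 / 0.1223
E = 8.2478e+06


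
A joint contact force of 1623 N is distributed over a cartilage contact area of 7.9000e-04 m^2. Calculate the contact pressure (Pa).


P = F / A
P = 1623 / 7.9000e-04
P = 2.0544e+06


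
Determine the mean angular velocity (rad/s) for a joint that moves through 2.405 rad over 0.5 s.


omega = delta_theta / delta_t
omega = 2.405 / 0.5
omega = 4.8100


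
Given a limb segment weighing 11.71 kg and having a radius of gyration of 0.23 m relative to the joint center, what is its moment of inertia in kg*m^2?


I = m * k^2
I = 11.71 * 0.23^2
k^2 = 0.0529
I = 0.6195


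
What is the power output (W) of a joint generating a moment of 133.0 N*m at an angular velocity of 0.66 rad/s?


P = M * omega
P = 133.0 * 0.66
P = 87.7800


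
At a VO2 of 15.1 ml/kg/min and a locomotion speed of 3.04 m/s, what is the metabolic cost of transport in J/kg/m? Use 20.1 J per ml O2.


Power per kg = VO2 * 20.1 / 60
Power per kg = 15.1 * 20.1 / 60 = 5.0585 W/kg
Cost = power_per_kg / speed
Cost = 5.0585 / 3.04
Cost = 1.6640


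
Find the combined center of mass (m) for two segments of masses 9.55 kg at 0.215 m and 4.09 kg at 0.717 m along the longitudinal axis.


COM = (m1*x1 + m2*x2) / (m1 + m2)
COM = (9.55*0.215 + 4.09*0.717) / (9.55 + 4.09)
Numerator = 4.9858
Denominator = 13.6400
COM = 0.3655


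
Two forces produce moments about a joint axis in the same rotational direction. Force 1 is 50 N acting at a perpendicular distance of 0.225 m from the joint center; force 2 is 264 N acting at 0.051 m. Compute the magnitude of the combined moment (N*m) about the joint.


M = F1 * d1 + F2 * d2
M = 50 * 0.225 + 264 * 0.051
M = 11.2500 + 13.4640
M = 24.7140


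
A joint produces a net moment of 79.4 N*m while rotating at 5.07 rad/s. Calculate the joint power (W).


P = M * omega
P = 79.4 * 5.07
P = 402.5580


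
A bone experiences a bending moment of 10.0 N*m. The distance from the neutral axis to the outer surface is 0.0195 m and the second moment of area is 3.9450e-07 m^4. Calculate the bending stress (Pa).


sigma = M * c / I
sigma = 10.0 * 0.0195 / 3.9450e-07
M * c = 0.1950
sigma = 494296.5779


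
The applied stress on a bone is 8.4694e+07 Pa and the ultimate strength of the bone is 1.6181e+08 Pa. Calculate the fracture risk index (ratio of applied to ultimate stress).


FRI = applied / ultimate
FRI = 8.4694e+07 / 1.6181e+08
FRI = 0.5234


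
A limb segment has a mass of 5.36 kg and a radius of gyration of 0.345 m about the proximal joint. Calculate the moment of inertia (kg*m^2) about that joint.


I = m * k^2
I = 5.36 * 0.345^2
k^2 = 0.1190
I = 0.6380


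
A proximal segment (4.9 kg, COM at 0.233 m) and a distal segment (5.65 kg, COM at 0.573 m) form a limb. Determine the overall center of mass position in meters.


COM = (m1*x1 + m2*x2) / (m1 + m2)
COM = (4.9*0.233 + 5.65*0.573) / (4.9 + 5.65)
Numerator = 4.3792
Denominator = 10.5500
COM = 0.4151


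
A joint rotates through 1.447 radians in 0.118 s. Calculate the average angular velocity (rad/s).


omega = delta_theta / delta_t
omega = 1.447 / 0.118
omega = 12.2627


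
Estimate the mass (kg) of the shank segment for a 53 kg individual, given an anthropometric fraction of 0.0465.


m_segment = body_mass * fraction
m_segment = 53 * 0.0465
m_segment = 2.4645


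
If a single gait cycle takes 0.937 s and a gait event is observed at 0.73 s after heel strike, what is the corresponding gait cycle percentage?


pct = (event_time / cycle_time) * 100
pct = (0.73 / 0.937) * 100
ratio = 0.7791
pct = 77.9082


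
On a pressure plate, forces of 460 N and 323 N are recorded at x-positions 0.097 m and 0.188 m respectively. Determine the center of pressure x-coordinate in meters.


COP_x = (F1*x1 + F2*x2) / (F1 + F2)
COP_x = (460*0.097 + 323*0.188) / (460 + 323)
Numerator = 105.3440
Denominator = 783
COP_x = 0.1345


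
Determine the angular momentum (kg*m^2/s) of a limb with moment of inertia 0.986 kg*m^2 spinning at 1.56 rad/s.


L = I * omega
L = 0.986 * 1.56
L = 1.5382


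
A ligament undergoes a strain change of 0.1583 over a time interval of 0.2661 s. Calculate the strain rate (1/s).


strain_rate = delta_strain / delta_t
strain_rate = 0.1583 / 0.2661
strain_rate = 0.5949


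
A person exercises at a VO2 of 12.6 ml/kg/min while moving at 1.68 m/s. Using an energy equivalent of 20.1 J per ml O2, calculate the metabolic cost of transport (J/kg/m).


Power per kg = VO2 * 20.1 / 60
Power per kg = 12.6 * 20.1 / 60 = 4.2210 W/kg
Cost = power_per_kg / speed
Cost = 4.2210 / 1.68
Cost = 2.5125


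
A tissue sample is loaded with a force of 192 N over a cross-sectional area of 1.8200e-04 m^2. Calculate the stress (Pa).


stress = F / A
stress = 192 / 1.8200e-04
stress = 1.0549e+06


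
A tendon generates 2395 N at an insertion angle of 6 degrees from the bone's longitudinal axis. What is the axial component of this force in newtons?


F_eff = F_tendon * cos(theta)
theta = 6 deg = 0.1047 rad
cos(theta) = 0.9945
F_eff = 2395 * 0.9945
F_eff = 2381.8799


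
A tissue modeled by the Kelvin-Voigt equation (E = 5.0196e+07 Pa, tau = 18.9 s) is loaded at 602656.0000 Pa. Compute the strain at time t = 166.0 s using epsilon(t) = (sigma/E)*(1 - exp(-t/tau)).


epsilon(t) = (sigma/E) * (1 - exp(-t/tau))
sigma/E = 602656.0000 / 5.0196e+07 = 0.0120
exp(-t/tau) = exp(-166.0 / 18.9) = 1.5331e-04
epsilon = 0.0120 * (1 - 1.5331e-04)
epsilon = 0.0120


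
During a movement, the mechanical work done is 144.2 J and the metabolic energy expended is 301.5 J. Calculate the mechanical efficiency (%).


eta = (W_mech / E_meta) * 100
eta = (144.2 / 301.5) * 100
ratio = 0.4783
eta = 47.8275


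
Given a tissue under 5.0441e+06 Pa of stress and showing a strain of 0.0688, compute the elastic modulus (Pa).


E = stress / strain
E = 5.0441e+06 / 0.0688
E = 7.3315e+07


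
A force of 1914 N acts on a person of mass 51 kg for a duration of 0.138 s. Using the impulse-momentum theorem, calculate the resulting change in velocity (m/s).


J = F * dt = 1914 * 0.138 = 264.1320 N*s
delta_v = J / m
delta_v = 264.1320 / 51
delta_v = 5.1791


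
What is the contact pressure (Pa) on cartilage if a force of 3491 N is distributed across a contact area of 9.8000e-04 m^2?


P = F / A
P = 3491 / 9.8000e-04
P = 3.5622e+06


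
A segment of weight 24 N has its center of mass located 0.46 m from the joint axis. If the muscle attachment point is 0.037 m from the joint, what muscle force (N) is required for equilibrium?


F_muscle = W * d_load / d_muscle
F_muscle = 24 * 0.46 / 0.037
Numerator = 11.0400
F_muscle = 298.3784


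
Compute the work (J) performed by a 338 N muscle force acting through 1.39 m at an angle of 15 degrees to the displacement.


W = F * d * cos(theta)
theta = 15 deg = 0.2618 rad
cos(theta) = 0.9659
W = 338 * 1.39 * 0.9659
W = 453.8113


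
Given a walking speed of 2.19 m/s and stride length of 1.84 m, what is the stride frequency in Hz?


f = v / stride_length
f = 2.19 / 1.84
f = 1.1902


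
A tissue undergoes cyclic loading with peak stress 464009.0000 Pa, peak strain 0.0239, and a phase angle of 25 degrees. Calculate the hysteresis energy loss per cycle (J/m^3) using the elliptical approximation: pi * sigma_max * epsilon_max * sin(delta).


E_loss = pi * sigma_max * epsilon_max * sin(delta)
delta = 25 deg = 0.4363 rad
sin(delta) = 0.4226
E_loss = pi * 464009.0000 * 0.0239 * 0.4226
E_loss = 14723.8857


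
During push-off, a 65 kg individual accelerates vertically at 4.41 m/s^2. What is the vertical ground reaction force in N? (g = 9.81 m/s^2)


GRF = m * (g + a)
GRF = 65 * (9.81 + 4.41)
GRF = 65 * 14.2200
GRF = 924.3000


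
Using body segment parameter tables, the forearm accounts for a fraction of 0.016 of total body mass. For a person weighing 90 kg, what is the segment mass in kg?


m_segment = body_mass * fraction
m_segment = 90 * 0.016
m_segment = 1.4400


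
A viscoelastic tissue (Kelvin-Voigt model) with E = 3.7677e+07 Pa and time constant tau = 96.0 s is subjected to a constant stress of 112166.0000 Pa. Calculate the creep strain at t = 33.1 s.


epsilon(t) = (sigma/E) * (1 - exp(-t/tau))
sigma/E = 112166.0000 / 3.7677e+07 = 0.0030
exp(-t/tau) = exp(-33.1 / 96.0) = 0.7084
epsilon = 0.0030 * (1 - 0.7084)
epsilon = 8.6820e-04


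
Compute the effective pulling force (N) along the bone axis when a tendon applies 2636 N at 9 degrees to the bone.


F_eff = F_tendon * cos(theta)
theta = 9 deg = 0.1571 rad
cos(theta) = 0.9877
F_eff = 2636 * 0.9877
F_eff = 2603.5465


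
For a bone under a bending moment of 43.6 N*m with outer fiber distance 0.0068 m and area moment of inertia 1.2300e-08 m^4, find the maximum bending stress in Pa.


sigma = M * c / I
sigma = 43.6 * 0.0068 / 1.2300e-08
M * c = 0.2965
sigma = 2.4104e+07


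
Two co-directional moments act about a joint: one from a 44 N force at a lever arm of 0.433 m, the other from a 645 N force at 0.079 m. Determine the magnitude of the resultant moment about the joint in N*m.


M = F1 * d1 + F2 * d2
M = 44 * 0.433 + 645 * 0.079
M = 19.0520 + 50.9550
M = 70.0070


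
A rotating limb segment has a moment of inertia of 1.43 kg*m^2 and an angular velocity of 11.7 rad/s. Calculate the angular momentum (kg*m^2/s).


L = I * omega
L = 1.43 * 11.7
L = 16.7310


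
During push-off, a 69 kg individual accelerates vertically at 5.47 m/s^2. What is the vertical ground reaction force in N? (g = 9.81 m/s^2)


GRF = m * (g + a)
GRF = 69 * (9.81 + 5.47)
GRF = 69 * 15.2800
GRF = 1054.3200


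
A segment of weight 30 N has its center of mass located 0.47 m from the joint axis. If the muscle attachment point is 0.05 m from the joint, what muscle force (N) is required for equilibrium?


F_muscle = W * d_load / d_muscle
F_muscle = 30 * 0.47 / 0.05
Numerator = 14.1000
F_muscle = 282.0000


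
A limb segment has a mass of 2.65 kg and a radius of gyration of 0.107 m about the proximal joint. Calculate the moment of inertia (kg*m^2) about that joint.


I = m * k^2
I = 2.65 * 0.107^2
k^2 = 0.0114
I = 0.0303


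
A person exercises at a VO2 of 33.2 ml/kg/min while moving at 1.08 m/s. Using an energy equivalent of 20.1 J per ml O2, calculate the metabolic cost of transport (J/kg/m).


Power per kg = VO2 * 20.1 / 60
Power per kg = 33.2 * 20.1 / 60 = 11.1220 W/kg
Cost = power_per_kg / speed
Cost = 11.1220 / 1.08
Cost = 10.2981


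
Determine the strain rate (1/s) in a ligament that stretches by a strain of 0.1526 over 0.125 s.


strain_rate = delta_strain / delta_t
strain_rate = 0.1526 / 0.125
strain_rate = 1.2208


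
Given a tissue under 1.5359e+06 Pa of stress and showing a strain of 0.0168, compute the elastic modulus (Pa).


E = stress / strain
E = 1.5359e+06 / 0.0168
E = 9.1423e+07


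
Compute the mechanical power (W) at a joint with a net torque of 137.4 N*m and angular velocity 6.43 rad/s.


P = M * omega
P = 137.4 * 6.43
P = 883.4820


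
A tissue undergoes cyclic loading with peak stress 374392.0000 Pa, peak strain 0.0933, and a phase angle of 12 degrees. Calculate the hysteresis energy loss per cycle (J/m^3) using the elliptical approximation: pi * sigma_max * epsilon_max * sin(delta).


E_loss = pi * sigma_max * epsilon_max * sin(delta)
delta = 12 deg = 0.2094 rad
sin(delta) = 0.2079
E_loss = pi * 374392.0000 * 0.0933 * 0.2079
E_loss = 22815.8675


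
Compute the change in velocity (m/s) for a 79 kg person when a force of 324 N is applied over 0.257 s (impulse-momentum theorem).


J = F * dt = 324 * 0.257 = 83.2680 N*s
delta_v = J / m
delta_v = 83.2680 / 79
delta_v = 1.0540


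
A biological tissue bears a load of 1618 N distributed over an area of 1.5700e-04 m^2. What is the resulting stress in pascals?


stress = F / A
stress = 1618 / 1.5700e-04
stress = 1.0306e+07


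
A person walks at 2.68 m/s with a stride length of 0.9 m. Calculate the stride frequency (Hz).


f = v / stride_length
f = 2.68 / 0.9
f = 2.9778


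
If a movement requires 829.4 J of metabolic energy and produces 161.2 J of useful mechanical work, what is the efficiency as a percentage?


eta = (W_mech / E_meta) * 100
eta = (161.2 / 829.4) * 100
ratio = 0.1944
eta = 19.4357


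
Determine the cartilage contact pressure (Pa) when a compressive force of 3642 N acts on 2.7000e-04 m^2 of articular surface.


P = F / A
P = 3642 / 2.7000e-04
P = 1.3489e+07


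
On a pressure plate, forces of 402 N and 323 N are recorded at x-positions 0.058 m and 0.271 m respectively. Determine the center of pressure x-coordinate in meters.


COP_x = (F1*x1 + F2*x2) / (F1 + F2)
COP_x = (402*0.058 + 323*0.271) / (402 + 323)
Numerator = 110.8490
Denominator = 725
COP_x = 0.1529


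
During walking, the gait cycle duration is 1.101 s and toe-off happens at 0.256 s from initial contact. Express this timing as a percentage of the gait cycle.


pct = (event_time / cycle_time) * 100
pct = (0.256 / 1.101) * 100
ratio = 0.2325
pct = 23.2516


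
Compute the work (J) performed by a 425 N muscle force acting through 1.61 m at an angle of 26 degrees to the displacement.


W = F * d * cos(theta)
theta = 26 deg = 0.4538 rad
cos(theta) = 0.8988
W = 425 * 1.61 * 0.8988
W = 614.9998


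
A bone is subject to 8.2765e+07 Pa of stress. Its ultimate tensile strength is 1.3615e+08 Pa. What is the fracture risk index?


FRI = applied / ultimate
FRI = 8.2765e+07 / 1.3615e+08
FRI = 0.6079


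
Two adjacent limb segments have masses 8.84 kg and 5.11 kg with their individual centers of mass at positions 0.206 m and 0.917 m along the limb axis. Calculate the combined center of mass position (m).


COM = (m1*x1 + m2*x2) / (m1 + m2)
COM = (8.84*0.206 + 5.11*0.917) / (8.84 + 5.11)
Numerator = 6.5069
Denominator = 13.9500
COM = 0.4664


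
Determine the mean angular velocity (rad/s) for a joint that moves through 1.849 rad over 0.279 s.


omega = delta_theta / delta_t
omega = 1.849 / 0.279
omega = 6.6272


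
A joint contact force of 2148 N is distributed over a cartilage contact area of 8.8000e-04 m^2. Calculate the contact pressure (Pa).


P = F / A
P = 2148 / 8.8000e-04
P = 2.4409e+06


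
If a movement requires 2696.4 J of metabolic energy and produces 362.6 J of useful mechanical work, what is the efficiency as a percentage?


eta = (W_mech / E_meta) * 100
eta = (362.6 / 2696.4) * 100
ratio = 0.1345
eta = 13.4476


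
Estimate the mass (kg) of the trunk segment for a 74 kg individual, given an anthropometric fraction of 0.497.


m_segment = body_mass * fraction
m_segment = 74 * 0.497
m_segment = 36.7780


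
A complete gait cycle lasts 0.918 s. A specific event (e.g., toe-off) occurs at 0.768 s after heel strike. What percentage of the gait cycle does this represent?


pct = (event_time / cycle_time) * 100
pct = (0.768 / 0.918) * 100
ratio = 0.8366
pct = 83.6601


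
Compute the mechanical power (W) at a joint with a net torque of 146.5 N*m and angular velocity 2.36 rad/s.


P = M * omega
P = 146.5 * 2.36
P = 345.7400


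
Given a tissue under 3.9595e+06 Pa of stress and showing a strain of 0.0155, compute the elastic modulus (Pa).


E = stress / strain
E = 3.9595e+06 / 0.0155
E = 2.5545e+08


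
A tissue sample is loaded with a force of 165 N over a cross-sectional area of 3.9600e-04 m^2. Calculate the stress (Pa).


stress = F / A
stress = 165 / 3.9600e-04
stress = 416666.6667


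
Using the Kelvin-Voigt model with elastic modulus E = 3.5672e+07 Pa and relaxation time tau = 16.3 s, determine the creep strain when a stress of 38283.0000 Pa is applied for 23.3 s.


epsilon(t) = (sigma/E) * (1 - exp(-t/tau))
sigma/E = 38283.0000 / 3.5672e+07 = 0.0011
exp(-t/tau) = exp(-23.3 / 16.3) = 0.2394
epsilon = 0.0011 * (1 - 0.2394)
epsilon = 8.1623e-04


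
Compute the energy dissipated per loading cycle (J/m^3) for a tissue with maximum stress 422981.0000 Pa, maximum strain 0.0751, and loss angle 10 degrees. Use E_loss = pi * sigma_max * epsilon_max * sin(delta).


E_loss = pi * sigma_max * epsilon_max * sin(delta)
delta = 10 deg = 0.1745 rad
sin(delta) = 0.1736
E_loss = pi * 422981.0000 * 0.0751 * 0.1736
E_loss = 17329.2952


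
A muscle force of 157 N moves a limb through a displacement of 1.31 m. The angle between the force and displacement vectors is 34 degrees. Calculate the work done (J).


W = F * d * cos(theta)
theta = 34 deg = 0.5934 rad
cos(theta) = 0.8290
W = 157 * 1.31 * 0.8290
W = 170.5082


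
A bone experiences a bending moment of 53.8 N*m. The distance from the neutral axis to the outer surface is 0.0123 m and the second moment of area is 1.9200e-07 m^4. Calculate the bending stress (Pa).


sigma = M * c / I
sigma = 53.8 * 0.0123 / 1.9200e-07
M * c = 0.6617
sigma = 3.4466e+06


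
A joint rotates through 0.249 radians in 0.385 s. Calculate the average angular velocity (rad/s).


omega = delta_theta / delta_t
omega = 0.249 / 0.385
omega = 0.6468


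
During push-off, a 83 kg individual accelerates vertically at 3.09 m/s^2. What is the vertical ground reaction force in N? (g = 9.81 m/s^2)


GRF = m * (g + a)
GRF = 83 * (9.81 + 3.09)
GRF = 83 * 12.9000
GRF = 1070.7000


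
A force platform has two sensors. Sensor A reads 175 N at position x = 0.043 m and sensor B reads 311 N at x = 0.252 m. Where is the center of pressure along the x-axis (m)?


COP_x = (F1*x1 + F2*x2) / (F1 + F2)
COP_x = (175*0.043 + 311*0.252) / (175 + 311)
Numerator = 85.8970
Denominator = 486
COP_x = 0.1767


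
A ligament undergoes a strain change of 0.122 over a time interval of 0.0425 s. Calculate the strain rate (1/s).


strain_rate = delta_strain / delta_t
strain_rate = 0.122 / 0.0425
strain_rate = 2.8706


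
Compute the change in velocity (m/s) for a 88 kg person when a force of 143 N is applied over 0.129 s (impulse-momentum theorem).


J = F * dt = 143 * 0.129 = 18.4470 N*s
delta_v = J / m
delta_v = 18.4470 / 88
delta_v = 0.2096


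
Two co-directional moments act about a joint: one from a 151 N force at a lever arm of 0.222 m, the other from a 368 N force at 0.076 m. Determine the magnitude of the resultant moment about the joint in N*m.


M = F1 * d1 + F2 * d2
M = 151 * 0.222 + 368 * 0.076
M = 33.5220 + 27.9680
M = 61.4900


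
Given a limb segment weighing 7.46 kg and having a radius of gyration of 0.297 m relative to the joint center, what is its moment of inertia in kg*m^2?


I = m * k^2
I = 7.46 * 0.297^2
k^2 = 0.0882
I = 0.6580


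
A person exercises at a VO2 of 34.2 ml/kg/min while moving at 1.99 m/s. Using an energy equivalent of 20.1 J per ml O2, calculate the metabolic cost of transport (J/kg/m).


Power per kg = VO2 * 20.1 / 60
Power per kg = 34.2 * 20.1 / 60 = 11.4570 W/kg
Cost = power_per_kg / speed
Cost = 11.4570 / 1.99
Cost = 5.7573


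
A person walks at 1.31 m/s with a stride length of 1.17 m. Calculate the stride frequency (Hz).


f = v / stride_length
f = 1.31 / 1.17
f = 1.1197


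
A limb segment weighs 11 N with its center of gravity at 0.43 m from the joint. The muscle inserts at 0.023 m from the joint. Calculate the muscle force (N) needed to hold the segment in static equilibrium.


F_muscle = W * d_load / d_muscle
F_muscle = 11 * 0.43 / 0.023
Numerator = 4.7300
F_muscle = 205.6522


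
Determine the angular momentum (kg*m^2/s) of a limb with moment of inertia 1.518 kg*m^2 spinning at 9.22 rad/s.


L = I * omega
L = 1.518 * 9.22
L = 13.9960


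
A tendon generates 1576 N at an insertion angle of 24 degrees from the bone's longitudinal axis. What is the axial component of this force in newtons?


F_eff = F_tendon * cos(theta)
theta = 24 deg = 0.4189 rad
cos(theta) = 0.9135
F_eff = 1576 * 0.9135
F_eff = 1439.7476


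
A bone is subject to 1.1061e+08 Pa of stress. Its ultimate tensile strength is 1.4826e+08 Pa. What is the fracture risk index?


FRI = applied / ultimate
FRI = 1.1061e+08 / 1.4826e+08
FRI = 0.7461


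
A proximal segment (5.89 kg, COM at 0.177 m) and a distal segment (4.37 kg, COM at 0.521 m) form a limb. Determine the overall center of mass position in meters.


COM = (m1*x1 + m2*x2) / (m1 + m2)
COM = (5.89*0.177 + 4.37*0.521) / (5.89 + 4.37)
Numerator = 3.3193
Denominator = 10.2600
COM = 0.3235


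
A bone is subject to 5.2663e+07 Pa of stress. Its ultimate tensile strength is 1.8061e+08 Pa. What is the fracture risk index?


FRI = applied / ultimate
FRI = 5.2663e+07 / 1.8061e+08
FRI = 0.2916


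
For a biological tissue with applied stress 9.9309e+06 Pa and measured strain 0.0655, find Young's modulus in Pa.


E = stress / strain
E = 9.9309e+06 / 0.0655
E = 1.5162e+08


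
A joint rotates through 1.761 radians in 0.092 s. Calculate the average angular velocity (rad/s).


omega = delta_theta / delta_t
omega = 1.761 / 0.092
omega = 19.1413


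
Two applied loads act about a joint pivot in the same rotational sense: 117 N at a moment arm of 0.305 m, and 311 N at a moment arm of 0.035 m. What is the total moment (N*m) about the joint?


M = F1 * d1 + F2 * d2
M = 117 * 0.305 + 311 * 0.035
M = 35.6850 + 10.8850
M = 46.5700


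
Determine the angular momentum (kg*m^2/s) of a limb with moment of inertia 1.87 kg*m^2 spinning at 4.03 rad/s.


L = I * omega
L = 1.87 * 4.03
L = 7.5361


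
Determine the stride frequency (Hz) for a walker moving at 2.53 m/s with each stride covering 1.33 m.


f = v / stride_length
f = 2.53 / 1.33
f = 1.9023


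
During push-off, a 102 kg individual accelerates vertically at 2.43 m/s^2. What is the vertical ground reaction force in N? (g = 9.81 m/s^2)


GRF = m * (g + a)
GRF = 102 * (9.81 + 2.43)
GRF = 102 * 12.2400
GRF = 1248.4800


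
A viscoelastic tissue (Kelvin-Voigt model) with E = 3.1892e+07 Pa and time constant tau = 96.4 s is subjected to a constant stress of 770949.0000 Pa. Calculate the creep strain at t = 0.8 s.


epsilon(t) = (sigma/E) * (1 - exp(-t/tau))
sigma/E = 770949.0000 / 3.1892e+07 = 0.0242
exp(-t/tau) = exp(-0.8 / 96.4) = 0.9917
epsilon = 0.0242 * (1 - 0.9917)
epsilon = 1.9978e-04


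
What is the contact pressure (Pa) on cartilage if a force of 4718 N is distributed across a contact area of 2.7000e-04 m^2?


P = F / A
P = 4718 / 2.7000e-04
P = 1.7474e+07


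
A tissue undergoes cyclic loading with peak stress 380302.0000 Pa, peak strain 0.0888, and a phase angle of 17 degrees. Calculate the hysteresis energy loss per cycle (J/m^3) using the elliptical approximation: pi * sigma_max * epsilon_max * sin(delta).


E_loss = pi * sigma_max * epsilon_max * sin(delta)
delta = 17 deg = 0.2967 rad
sin(delta) = 0.2924
E_loss = pi * 380302.0000 * 0.0888 * 0.2924
E_loss = 31018.9282


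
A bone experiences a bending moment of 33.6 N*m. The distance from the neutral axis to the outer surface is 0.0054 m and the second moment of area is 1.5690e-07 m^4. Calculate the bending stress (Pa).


sigma = M * c / I
sigma = 33.6 * 0.0054 / 1.5690e-07
M * c = 0.1814
sigma = 1.1564e+06


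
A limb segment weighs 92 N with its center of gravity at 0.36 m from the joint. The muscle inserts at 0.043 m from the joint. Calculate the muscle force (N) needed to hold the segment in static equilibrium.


F_muscle = W * d_load / d_muscle
F_muscle = 92 * 0.36 / 0.043
Numerator = 33.1200
F_muscle = 770.2326


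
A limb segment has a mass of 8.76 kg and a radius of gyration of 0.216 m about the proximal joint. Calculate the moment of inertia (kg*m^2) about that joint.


I = m * k^2
I = 8.76 * 0.216^2
k^2 = 0.0467
I = 0.4087


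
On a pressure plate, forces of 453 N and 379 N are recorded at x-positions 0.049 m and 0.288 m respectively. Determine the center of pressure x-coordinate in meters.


COP_x = (F1*x1 + F2*x2) / (F1 + F2)
COP_x = (453*0.049 + 379*0.288) / (453 + 379)
Numerator = 131.3490
Denominator = 832
COP_x = 0.1579


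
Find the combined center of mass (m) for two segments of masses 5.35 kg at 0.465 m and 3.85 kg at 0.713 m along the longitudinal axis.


COM = (m1*x1 + m2*x2) / (m1 + m2)
COM = (5.35*0.465 + 3.85*0.713) / (5.35 + 3.85)
Numerator = 5.2328
Denominator = 9.2000
COM = 0.5688


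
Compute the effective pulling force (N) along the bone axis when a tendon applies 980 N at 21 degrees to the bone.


F_eff = F_tendon * cos(theta)
theta = 21 deg = 0.3665 rad
cos(theta) = 0.9336
F_eff = 980 * 0.9336
F_eff = 914.9088


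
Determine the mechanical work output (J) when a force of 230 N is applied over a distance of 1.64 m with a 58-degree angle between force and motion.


W = F * d * cos(theta)
theta = 58 deg = 1.0123 rad
cos(theta) = 0.5299
W = 230 * 1.64 * 0.5299
W = 199.8855


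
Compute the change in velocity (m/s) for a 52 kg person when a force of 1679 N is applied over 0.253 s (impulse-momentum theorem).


J = F * dt = 1679 * 0.253 = 424.7870 N*s
delta_v = J / m
delta_v = 424.7870 / 52
delta_v = 8.1690


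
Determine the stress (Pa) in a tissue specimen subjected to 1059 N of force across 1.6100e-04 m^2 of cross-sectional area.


stress = F / A
stress = 1059 / 1.6100e-04
stress = 6.5776e+06


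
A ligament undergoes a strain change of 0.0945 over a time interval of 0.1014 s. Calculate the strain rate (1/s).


strain_rate = delta_strain / delta_t
strain_rate = 0.0945 / 0.1014
strain_rate = 0.9320


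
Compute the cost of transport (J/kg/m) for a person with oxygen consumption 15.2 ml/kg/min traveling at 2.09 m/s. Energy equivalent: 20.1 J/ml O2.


Power per kg = VO2 * 20.1 / 60
Power per kg = 15.2 * 20.1 / 60 = 5.0920 W/kg
Cost = power_per_kg / speed
Cost = 5.0920 / 2.09
Cost = 2.4364


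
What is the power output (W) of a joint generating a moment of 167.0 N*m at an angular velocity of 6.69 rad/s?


P = M * omega
P = 167.0 * 6.69
P = 1117.2300


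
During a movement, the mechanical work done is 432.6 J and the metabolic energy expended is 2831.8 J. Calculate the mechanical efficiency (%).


eta = (W_mech / E_meta) * 100
eta = (432.6 / 2831.8) * 100
ratio = 0.1528
eta = 15.2765


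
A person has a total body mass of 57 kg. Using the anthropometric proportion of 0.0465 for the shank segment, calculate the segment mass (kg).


m_segment = body_mass * fraction
m_segment = 57 * 0.0465
m_segment = 2.6505


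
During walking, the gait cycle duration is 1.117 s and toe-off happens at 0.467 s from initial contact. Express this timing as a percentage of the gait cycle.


pct = (event_time / cycle_time) * 100
pct = (0.467 / 1.117) * 100
ratio = 0.4181
pct = 41.8084


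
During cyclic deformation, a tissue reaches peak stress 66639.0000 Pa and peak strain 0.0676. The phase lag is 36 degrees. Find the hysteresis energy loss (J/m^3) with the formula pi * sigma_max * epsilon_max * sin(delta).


E_loss = pi * sigma_max * epsilon_max * sin(delta)
delta = 36 deg = 0.6283 rad
sin(delta) = 0.5878
E_loss = pi * 66639.0000 * 0.0676 * 0.5878
E_loss = 8318.4752


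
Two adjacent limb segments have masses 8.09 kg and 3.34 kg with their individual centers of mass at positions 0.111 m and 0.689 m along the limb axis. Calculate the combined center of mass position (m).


COM = (m1*x1 + m2*x2) / (m1 + m2)
COM = (8.09*0.111 + 3.34*0.689) / (8.09 + 3.34)
Numerator = 3.1992
Denominator = 11.4300
COM = 0.2799


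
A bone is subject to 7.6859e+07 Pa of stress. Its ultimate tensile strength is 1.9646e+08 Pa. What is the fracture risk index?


FRI = applied / ultimate
FRI = 7.6859e+07 / 1.9646e+08
FRI = 0.3912


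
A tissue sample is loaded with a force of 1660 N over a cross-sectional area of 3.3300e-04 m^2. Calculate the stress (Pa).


stress = F / A
stress = 1660 / 3.3300e-04
stress = 4.9850e+06


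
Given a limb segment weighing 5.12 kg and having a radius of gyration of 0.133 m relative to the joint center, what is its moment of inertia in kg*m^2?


I = m * k^2
I = 5.12 * 0.133^2
k^2 = 0.0177
I = 0.0906


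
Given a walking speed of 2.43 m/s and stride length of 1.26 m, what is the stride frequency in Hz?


f = v / stride_length
f = 2.43 / 1.26
f = 1.9286


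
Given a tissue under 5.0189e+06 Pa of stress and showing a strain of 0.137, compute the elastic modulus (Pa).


E = stress / strain
E = 5.0189e+06 / 0.137
E = 3.6634e+07


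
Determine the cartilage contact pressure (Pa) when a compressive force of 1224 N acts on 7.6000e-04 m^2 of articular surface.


P = F / A
P = 1224 / 7.6000e-04
P = 1.6105e+06


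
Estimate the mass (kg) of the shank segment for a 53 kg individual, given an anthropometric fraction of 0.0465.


m_segment = body_mass * fraction
m_segment = 53 * 0.0465
m_segment = 2.4645


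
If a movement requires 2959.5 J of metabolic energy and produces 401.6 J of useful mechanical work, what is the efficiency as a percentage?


eta = (W_mech / E_meta) * 100
eta = (401.6 / 2959.5) * 100
ratio = 0.1357
eta = 13.5699


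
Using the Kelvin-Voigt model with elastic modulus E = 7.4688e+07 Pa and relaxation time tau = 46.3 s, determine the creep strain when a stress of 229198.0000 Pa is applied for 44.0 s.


epsilon(t) = (sigma/E) * (1 - exp(-t/tau))
sigma/E = 229198.0000 / 7.4688e+07 = 0.0031
exp(-t/tau) = exp(-44.0 / 46.3) = 0.3866
epsilon = 0.0031 * (1 - 0.3866)
epsilon = 0.0019


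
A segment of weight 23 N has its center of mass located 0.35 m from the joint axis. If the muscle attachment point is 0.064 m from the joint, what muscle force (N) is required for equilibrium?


F_muscle = W * d_load / d_muscle
F_muscle = 23 * 0.35 / 0.064
Numerator = 8.0500
F_muscle = 125.7812


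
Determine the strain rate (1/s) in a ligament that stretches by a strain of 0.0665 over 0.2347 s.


strain_rate = delta_strain / delta_t
strain_rate = 0.0665 / 0.2347
strain_rate = 0.2833


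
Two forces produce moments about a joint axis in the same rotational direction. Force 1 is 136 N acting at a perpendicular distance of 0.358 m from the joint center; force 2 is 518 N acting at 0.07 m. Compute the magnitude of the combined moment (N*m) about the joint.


M = F1 * d1 + F2 * d2
M = 136 * 0.358 + 518 * 0.07
M = 48.6880 + 36.2600
M = 84.9480


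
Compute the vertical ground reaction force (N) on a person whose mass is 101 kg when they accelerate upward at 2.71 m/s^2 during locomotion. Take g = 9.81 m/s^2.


GRF = m * (g + a)
GRF = 101 * (9.81 + 2.71)
GRF = 101 * 12.5200
GRF = 1264.5200


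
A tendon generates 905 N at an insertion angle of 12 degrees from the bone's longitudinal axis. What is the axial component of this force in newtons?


F_eff = F_tendon * cos(theta)
theta = 12 deg = 0.2094 rad
cos(theta) = 0.9781
F_eff = 905 * 0.9781
F_eff = 885.2236


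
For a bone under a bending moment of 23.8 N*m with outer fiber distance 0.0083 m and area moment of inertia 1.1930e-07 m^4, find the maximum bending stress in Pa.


sigma = M * c / I
sigma = 23.8 * 0.0083 / 1.1930e-07
M * c = 0.1975
sigma = 1.6558e+06


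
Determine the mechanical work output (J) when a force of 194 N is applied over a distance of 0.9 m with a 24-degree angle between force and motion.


W = F * d * cos(theta)
theta = 24 deg = 0.4189 rad
cos(theta) = 0.9135
W = 194 * 0.9 * 0.9135
W = 159.5050


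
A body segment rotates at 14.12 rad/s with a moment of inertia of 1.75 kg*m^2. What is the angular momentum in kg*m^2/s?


L = I * omega
L = 1.75 * 14.12
L = 24.7100


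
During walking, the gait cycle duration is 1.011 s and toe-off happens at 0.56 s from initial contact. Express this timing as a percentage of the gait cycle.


pct = (event_time / cycle_time) * 100
pct = (0.56 / 1.011) * 100
ratio = 0.5539
pct = 55.3907


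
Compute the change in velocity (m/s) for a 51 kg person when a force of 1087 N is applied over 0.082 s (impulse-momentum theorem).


J = F * dt = 1087 * 0.082 = 89.1340 N*s
delta_v = J / m
delta_v = 89.1340 / 51
delta_v = 1.7477


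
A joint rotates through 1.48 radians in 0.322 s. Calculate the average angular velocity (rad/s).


omega = delta_theta / delta_t
omega = 1.48 / 0.322
omega = 4.5963


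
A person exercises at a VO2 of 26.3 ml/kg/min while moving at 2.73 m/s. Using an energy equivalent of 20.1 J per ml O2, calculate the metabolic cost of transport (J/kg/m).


Power per kg = VO2 * 20.1 / 60
Power per kg = 26.3 * 20.1 / 60 = 8.8105 W/kg
Cost = power_per_kg / speed
Cost = 8.8105 / 2.73
Cost = 3.2273


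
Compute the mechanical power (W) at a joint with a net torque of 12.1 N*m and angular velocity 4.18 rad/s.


P = M * omega
P = 12.1 * 4.18
P = 50.5780


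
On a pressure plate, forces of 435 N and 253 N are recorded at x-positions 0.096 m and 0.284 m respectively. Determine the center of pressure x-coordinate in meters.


COP_x = (F1*x1 + F2*x2) / (F1 + F2)
COP_x = (435*0.096 + 253*0.284) / (435 + 253)
Numerator = 113.6120
Denominator = 688
COP_x = 0.1651


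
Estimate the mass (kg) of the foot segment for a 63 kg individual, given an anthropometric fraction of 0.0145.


m_segment = body_mass * fraction
m_segment = 63 * 0.0145
m_segment = 0.9135


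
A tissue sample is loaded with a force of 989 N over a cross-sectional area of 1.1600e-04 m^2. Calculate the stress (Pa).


stress = F / A
stress = 989 / 1.1600e-04
stress = 8.5259e+06


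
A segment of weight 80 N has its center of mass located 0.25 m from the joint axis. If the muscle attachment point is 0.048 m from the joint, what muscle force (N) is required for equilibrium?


F_muscle = W * d_load / d_muscle
F_muscle = 80 * 0.25 / 0.048
Numerator = 20.0000
F_muscle = 416.6667


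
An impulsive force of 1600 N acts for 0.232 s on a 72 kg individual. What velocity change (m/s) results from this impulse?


J = F * dt = 1600 * 0.232 = 371.2000 N*s
delta_v = J / m
delta_v = 371.2000 / 72
delta_v = 5.1556


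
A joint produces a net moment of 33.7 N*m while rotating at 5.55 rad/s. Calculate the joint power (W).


P = M * omega
P = 33.7 * 5.55
P = 187.0350


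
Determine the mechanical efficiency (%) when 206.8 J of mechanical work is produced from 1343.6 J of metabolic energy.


eta = (W_mech / E_meta) * 100
eta = (206.8 / 1343.6) * 100
ratio = 0.1539
eta = 15.3915


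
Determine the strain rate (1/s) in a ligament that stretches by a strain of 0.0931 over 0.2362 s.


strain_rate = delta_strain / delta_t
strain_rate = 0.0931 / 0.2362
strain_rate = 0.3942


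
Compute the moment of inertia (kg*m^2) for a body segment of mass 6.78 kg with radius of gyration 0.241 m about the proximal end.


I = m * k^2
I = 6.78 * 0.241^2
k^2 = 0.0581
I = 0.3938


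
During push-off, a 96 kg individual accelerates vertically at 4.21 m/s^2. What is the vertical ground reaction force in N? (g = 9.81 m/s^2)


GRF = m * (g + a)
GRF = 96 * (9.81 + 4.21)
GRF = 96 * 14.0200
GRF = 1345.9200


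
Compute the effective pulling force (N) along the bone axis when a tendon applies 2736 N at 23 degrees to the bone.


F_eff = F_tendon * cos(theta)
theta = 23 deg = 0.4014 rad
cos(theta) = 0.9205
F_eff = 2736 * 0.9205
F_eff = 2518.5013


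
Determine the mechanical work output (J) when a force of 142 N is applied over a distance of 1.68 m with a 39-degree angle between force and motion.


W = F * d * cos(theta)
theta = 39 deg = 0.6807 rad
cos(theta) = 0.7771
W = 142 * 1.68 * 0.7771
W = 185.3959


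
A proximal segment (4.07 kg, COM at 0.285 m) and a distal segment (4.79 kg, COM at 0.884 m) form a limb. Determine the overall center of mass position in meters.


COM = (m1*x1 + m2*x2) / (m1 + m2)
COM = (4.07*0.285 + 4.79*0.884) / (4.07 + 4.79)
Numerator = 5.3943
Denominator = 8.8600
COM = 0.6088


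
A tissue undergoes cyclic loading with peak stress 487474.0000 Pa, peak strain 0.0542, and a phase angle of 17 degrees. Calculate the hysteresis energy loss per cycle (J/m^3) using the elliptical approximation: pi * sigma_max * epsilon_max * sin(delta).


E_loss = pi * sigma_max * epsilon_max * sin(delta)
delta = 17 deg = 0.2967 rad
sin(delta) = 0.2924
E_loss = pi * 487474.0000 * 0.0542 * 0.2924
E_loss = 24268.1101


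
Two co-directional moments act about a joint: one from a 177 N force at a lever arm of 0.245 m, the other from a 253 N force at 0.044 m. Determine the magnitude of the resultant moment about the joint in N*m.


M = F1 * d1 + F2 * d2
M = 177 * 0.245 + 253 * 0.044
M = 43.3650 + 11.1320
M = 54.4970


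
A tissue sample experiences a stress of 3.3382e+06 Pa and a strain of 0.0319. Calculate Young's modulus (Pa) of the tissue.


E = stress / strain
E = 3.3382e+06 / 0.0319
E = 1.0465e+08


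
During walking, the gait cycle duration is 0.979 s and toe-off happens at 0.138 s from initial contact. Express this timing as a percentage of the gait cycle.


pct = (event_time / cycle_time) * 100
pct = (0.138 / 0.979) * 100
ratio = 0.1410
pct = 14.0960
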